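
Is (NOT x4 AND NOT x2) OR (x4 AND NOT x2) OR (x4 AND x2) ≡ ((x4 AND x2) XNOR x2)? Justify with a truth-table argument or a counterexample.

Yes, they are equivalent — the two output columns agree on all 4 assignments:
x4 | x2 | Expression 1 | Expression 2
-------------------------------------
0 | 0 | 1 | 1
0 | 1 | 0 | 0
1 | 0 | 1 | 1
1 | 1 | 1 | 1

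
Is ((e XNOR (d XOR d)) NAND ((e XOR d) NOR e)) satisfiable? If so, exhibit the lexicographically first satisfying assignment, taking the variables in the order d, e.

d=0, e=1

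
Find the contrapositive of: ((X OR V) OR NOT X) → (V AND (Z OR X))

Contrapositive: NOT (V AND (Z OR X)) → NOT ((X OR V) OR NOT X)
Note: A statement and its contrapositive are logically equivalent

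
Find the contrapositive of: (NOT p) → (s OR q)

Contrapositive: NOT (s OR q) → p
Note: A statement and its contrapositive are logically equivalent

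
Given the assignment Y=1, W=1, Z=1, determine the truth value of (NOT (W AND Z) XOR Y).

Substituting: (NOT (1 AND 1) XOR 1)
= 1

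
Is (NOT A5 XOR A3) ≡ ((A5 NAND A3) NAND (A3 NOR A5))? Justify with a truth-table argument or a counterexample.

No. Counterexample: with A3=0, A5=0, Expression 1 = 1 but Expression 2 = 0.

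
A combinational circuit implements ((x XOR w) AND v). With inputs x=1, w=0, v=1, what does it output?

Substituting: ((1 XOR 0) AND 1)
= 1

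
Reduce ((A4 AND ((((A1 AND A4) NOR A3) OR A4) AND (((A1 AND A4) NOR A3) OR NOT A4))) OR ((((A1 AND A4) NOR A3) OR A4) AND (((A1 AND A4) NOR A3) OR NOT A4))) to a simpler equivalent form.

By absorption (E OR (E AND v) = E) then distribution ((E OR v) AND (E OR NOT v) = E):
= ((A1 AND A4) NOR A3)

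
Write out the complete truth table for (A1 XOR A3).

A3 | A1 | Output
----------------
0 | 0 | 0
0 | 1 | 1
1 | 0 | 1
1 | 1 | 0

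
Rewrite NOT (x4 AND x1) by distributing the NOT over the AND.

NOT x4 OR NOT x1
De Morgan's: NOT(AND of terms) = OR of negations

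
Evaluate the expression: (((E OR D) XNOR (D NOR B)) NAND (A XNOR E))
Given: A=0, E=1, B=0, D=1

Substituting: (((1 OR 1) XNOR (1 NOR 0)) NAND (0 XNOR 1))
= 1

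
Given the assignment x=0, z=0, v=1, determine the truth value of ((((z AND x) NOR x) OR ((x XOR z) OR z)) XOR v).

Substituting: ((((0 AND 0) NOR 0) OR ((0 XOR 0) OR 0)) XOR 1)
= 0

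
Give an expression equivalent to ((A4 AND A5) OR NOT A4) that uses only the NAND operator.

((((A4 NAND A5) NAND (A4 NAND A5)) NAND ((A4 NAND A5) NAND (A4 NAND A5))) NAND ((A4 NAND A4) NAND (A4 NAND A4)))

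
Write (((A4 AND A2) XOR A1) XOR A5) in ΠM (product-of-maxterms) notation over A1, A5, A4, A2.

ΠM(0, 1, 2, 7, 11, 12, 13, 14) = (A1 OR A5 OR A4 OR A2) AND (A1 OR A5 OR A4 OR NOT A2) AND (A1 OR A5 OR NOT A4 OR A2) AND (A1 OR NOT A5 OR NOT A4 OR NOT A2) AND (NOT A1 OR A5 OR NOT A4 OR NOT A2) AND (NOT A1 OR NOT A5 OR A4 OR A2) AND (NOT A1 OR NOT A5 OR A4 OR NOT A2) AND (NOT A1 OR NOT A5 OR NOT A4 OR A2)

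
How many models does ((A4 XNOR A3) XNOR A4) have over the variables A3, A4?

Satisfying assignments: (1,0), (1,1)
Count: 2 out of 4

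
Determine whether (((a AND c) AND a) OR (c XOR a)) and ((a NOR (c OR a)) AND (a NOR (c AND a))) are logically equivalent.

No. Counterexample: with a=0, c=0, Expression 1 = 0 but Expression 2 = 1.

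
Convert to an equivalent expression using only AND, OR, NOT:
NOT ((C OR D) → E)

(C OR D) AND NOT E
(Negated implication: NOT(A → B) = A AND NOT B)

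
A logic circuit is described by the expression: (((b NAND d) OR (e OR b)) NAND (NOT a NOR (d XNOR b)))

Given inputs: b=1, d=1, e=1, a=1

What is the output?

Substituting: (((1 NAND 1) OR (1 OR 1)) NAND (NOT 1 NOR (1 XNOR 1)))
= 1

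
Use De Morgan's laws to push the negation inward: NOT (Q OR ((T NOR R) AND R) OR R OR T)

NOT Q AND NOT ((T NOR R) AND R) AND NOT R AND NOT T
De Morgan's: NOT(OR of terms) = AND of negations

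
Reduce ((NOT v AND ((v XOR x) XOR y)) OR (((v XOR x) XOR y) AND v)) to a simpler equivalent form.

By distribution ((E AND v) OR (E AND NOT v) = E):
= ((v XOR x) XOR y)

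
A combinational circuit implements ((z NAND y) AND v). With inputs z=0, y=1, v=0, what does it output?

Substituting: ((0 NAND 1) AND 0)
= 0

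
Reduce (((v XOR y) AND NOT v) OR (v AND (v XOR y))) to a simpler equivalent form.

By distribution ((E AND v) OR (E AND NOT v) = E):
= (v XOR y)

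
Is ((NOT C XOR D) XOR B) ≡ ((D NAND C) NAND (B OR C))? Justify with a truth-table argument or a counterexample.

No. Counterexample: with C=0, D=1, B=0, Expression 1 = 0 but Expression 2 = 1.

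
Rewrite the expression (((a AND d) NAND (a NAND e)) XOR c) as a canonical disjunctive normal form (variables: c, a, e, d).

(NOT c AND NOT a AND NOT e AND NOT d) OR (NOT c AND NOT a AND NOT e AND d) OR (NOT c AND NOT a AND e AND NOT d) OR (NOT c AND NOT a AND e AND d) OR (NOT c AND a AND NOT e AND NOT d) OR (NOT c AND a AND e AND NOT d) OR (NOT c AND a AND e AND d) OR (c AND a AND NOT e AND d)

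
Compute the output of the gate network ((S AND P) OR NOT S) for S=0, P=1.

Substituting: ((0 AND 1) OR NOT 0)
= 1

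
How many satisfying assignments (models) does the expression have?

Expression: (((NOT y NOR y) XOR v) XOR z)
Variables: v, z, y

Satisfying assignments: (0,1,0), (0,1,1), (1,0,0), (1,0,1)
Count: 4 out of 8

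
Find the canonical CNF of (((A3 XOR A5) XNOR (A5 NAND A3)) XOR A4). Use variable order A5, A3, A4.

(A5 OR A3 OR A4) AND (A5 OR NOT A3 OR NOT A4) AND (NOT A5 OR A3 OR NOT A4) AND (NOT A5 OR NOT A3 OR NOT A4)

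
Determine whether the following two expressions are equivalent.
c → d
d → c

No, Converse is not equivalent to original (counterexample: d=0, c=1)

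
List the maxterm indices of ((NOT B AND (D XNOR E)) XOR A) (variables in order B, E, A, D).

ΠM(1, 2, 4, 7, 8, 9, 12, 13) = (B OR E OR A OR NOT D) AND (B OR E OR NOT A OR D) AND (B OR NOT E OR A OR D) AND (B OR NOT E OR NOT A OR NOT D) AND (NOT B OR E OR A OR D) AND (NOT B OR E OR A OR NOT D) AND (NOT B OR NOT E OR A OR D) AND (NOT B OR NOT E OR A OR NOT D)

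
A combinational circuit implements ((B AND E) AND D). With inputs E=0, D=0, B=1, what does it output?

Substituting: ((1 AND 0) AND 0)
= 0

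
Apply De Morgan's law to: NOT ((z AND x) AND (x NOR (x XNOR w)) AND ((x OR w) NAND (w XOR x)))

NOT (z AND x) OR NOT (x NOR (x XNOR w)) OR NOT ((x OR w) NAND (w XOR x))
De Morgan's: NOT(AND of terms) = OR of negations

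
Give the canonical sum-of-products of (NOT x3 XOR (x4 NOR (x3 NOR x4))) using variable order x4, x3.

Σm(0, 1, 2) = (NOT x4 AND NOT x3) OR (NOT x4 AND x3) OR (x4 AND NOT x3)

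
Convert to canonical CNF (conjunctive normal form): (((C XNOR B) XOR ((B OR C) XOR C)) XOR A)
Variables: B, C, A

(B OR C OR NOT A) AND (B OR NOT C OR A) AND (NOT B OR C OR NOT A) AND (NOT B OR NOT C OR NOT A)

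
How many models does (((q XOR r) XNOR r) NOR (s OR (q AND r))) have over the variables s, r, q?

Satisfying assignments: (0,0,1)
Count: 1 out of 8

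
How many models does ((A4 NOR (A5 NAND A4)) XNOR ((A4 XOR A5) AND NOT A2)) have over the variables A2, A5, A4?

Satisfying assignments: (0,0,0), (0,1,1), (1,0,0), (1,0,1), (1,1,0), (1,1,1)
Count: 6 out of 8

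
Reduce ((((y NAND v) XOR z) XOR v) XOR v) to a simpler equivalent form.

By XOR self-cancellation ((E XOR v) XOR v = E):
= ((y NAND v) XOR z)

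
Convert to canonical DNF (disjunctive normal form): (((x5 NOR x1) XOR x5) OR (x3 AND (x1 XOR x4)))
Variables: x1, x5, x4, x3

(NOT x1 AND NOT x5 AND NOT x4 AND NOT x3) OR (NOT x1 AND NOT x5 AND NOT x4 AND x3) OR (NOT x1 AND NOT x5 AND x4 AND NOT x3) OR (NOT x1 AND NOT x5 AND x4 AND x3) OR (NOT x1 AND x5 AND NOT x4 AND NOT x3) OR (NOT x1 AND x5 AND NOT x4 AND x3) OR (NOT x1 AND x5 AND x4 AND NOT x3) OR (NOT x1 AND x5 AND x4 AND x3) OR (x1 AND NOT x5 AND NOT x4 AND x3) OR (x1 AND x5 AND NOT x4 AND NOT x3) OR (x1 AND x5 AND NOT x4 AND x3) OR (x1 AND x5 AND x4 AND NOT x3) OR (x1 AND x5 AND x4 AND x3)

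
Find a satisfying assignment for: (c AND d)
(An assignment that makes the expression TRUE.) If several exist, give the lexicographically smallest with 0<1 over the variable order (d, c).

d=1, c=1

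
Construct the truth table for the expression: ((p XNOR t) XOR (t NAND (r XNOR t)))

r | t | p | Output
------------------
0 | 0 | 0 | 0
0 | 0 | 1 | 1
0 | 1 | 0 | 1
0 | 1 | 1 | 0
1 | 0 | 0 | 0
1 | 0 | 1 | 1
1 | 1 | 0 | 0
1 | 1 | 1 | 1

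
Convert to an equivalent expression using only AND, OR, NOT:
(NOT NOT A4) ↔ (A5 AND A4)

((NOT NOT A4) AND (A5 AND A4)) OR (NOT A4 AND NOT (A5 AND A4))
(Biconditional = both true or both false)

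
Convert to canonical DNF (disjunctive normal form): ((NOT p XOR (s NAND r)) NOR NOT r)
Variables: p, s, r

(NOT p AND NOT s AND r) OR (p AND s AND r)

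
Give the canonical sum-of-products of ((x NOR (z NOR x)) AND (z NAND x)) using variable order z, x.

Σm(2) = (z AND NOT x)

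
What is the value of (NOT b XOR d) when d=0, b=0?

Substituting: (NOT 0 XOR 0)
= 1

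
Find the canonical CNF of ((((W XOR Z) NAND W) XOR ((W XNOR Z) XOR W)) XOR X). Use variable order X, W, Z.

(X OR W OR Z) AND (NOT X OR W OR NOT Z) AND (NOT X OR NOT W OR Z) AND (NOT X OR NOT W OR NOT Z)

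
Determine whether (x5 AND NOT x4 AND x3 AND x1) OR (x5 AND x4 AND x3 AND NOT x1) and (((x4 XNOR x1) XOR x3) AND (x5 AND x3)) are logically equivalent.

Yes, they are equivalent — the two output columns agree on all 16 assignments:
x5 | x4 | x3 | x1 | Expression 1 | Expression 2
-----------------------------------------------
0 | 0 | 0 | 0 | 0 | 0
0 | 0 | 0 | 1 | 0 | 0
0 | 0 | 1 | 0 | 0 | 0
0 | 0 | 1 | 1 | 0 | 0
0 | 1 | 0 | 0 | 0 | 0
0 | 1 | 0 | 1 | 0 | 0
0 | 1 | 1 | 0 | 0 | 0
0 | 1 | 1 | 1 | 0 | 0
1 | 0 | 0 | 0 | 0 | 0
1 | 0 | 0 | 1 | 0 | 0
1 | 0 | 1 | 0 | 0 | 0
1 | 0 | 1 | 1 | 1 | 1
1 | 1 | 0 | 0 | 0 | 0
1 | 1 | 0 | 1 | 0 | 0
1 | 1 | 1 | 0 | 1 | 1
1 | 1 | 1 | 1 | 0 | 0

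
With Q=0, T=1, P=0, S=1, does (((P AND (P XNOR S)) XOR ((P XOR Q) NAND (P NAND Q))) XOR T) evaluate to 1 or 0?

Substituting: (((0 AND (0 XNOR 1)) XOR ((0 XOR 0) NAND (0 NAND 0))) XOR 1)
= 0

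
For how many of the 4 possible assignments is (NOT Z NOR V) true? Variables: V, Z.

Satisfying assignments: (0,1)
Count: 1 out of 4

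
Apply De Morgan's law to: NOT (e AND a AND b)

NOT e OR NOT a OR NOT b
De Morgan's: NOT(AND of terms) = OR of negations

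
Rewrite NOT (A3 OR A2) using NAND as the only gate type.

(((A3 NAND A3) NAND (A2 NAND A2)) NAND ((A3 NAND A3) NAND (A2 NAND A2)))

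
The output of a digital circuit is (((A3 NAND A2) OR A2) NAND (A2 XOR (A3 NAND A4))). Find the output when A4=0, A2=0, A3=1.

Substituting: (((1 NAND 0) OR 0) NAND (0 XOR (1 NAND 0)))
= 0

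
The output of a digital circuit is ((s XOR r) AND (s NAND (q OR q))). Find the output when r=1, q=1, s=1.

Substituting: ((1 XOR 1) AND (1 NAND (1 OR 1)))
= 0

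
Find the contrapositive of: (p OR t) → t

Contrapositive: NOT t → NOT (p OR t)
Note: A statement and its contrapositive are logically equivalent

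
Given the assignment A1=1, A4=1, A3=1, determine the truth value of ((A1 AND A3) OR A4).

Substituting: ((1 AND 1) OR 1)
= 1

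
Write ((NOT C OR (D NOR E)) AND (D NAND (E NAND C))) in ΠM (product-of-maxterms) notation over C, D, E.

ΠM(2, 3, 5, 6, 7) = (C OR NOT D OR E) AND (C OR NOT D OR NOT E) AND (NOT C OR D OR NOT E) AND (NOT C OR NOT D OR E) AND (NOT C OR NOT D OR NOT E)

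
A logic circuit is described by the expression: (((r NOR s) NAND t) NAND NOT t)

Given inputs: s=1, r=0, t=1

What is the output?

Substituting: (((0 NOR 1) NAND 1) NAND NOT 1)
= 1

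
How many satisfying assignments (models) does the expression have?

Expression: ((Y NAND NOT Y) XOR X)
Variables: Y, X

Satisfying assignments: (0,0), (1,0)
Count: 2 out of 4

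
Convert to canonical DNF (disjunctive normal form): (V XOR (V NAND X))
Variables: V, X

(NOT V AND NOT X) OR (NOT V AND X) OR (V AND X)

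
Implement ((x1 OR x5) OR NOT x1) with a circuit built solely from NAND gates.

((((x1 NAND x1) NAND (x5 NAND x5)) NAND ((x1 NAND x1) NAND (x5 NAND x5))) NAND ((x1 NAND x1) NAND (x1 NAND x1)))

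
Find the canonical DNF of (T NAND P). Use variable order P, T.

(NOT P AND NOT T) OR (NOT P AND T) OR (P AND NOT T)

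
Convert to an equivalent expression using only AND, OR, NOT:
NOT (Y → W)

Y AND NOT W
(Negated implication: NOT(A → B) = A AND NOT B)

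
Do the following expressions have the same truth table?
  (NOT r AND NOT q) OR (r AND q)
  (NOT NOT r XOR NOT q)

Yes, they are equivalent — the two output columns agree on all 4 assignments:
r | q | Expression 1 | Expression 2
-----------------------------------
0 | 0 | 1 | 1
0 | 1 | 0 | 0
1 | 0 | 0 | 0
1 | 1 | 1 | 1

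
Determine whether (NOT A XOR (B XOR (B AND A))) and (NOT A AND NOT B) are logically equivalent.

Yes, they are equivalent — the two output columns agree on all 4 assignments:
A | B | Expression 1 | Expression 2
-----------------------------------
0 | 0 | 1 | 1
0 | 1 | 0 | 0
1 | 0 | 0 | 0
1 | 1 | 0 | 0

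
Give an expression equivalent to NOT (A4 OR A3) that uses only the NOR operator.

(((A4 NOR A3) NOR (A4 NOR A3)) NOR ((A4 NOR A3) NOR (A4 NOR A3)))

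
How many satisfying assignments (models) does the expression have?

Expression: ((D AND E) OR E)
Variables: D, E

Satisfying assignments: (0,1), (1,1)
Count: 2 out of 4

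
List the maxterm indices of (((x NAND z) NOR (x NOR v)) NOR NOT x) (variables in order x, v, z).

ΠM(0, 1, 2, 3, 5, 7) = (x OR v OR z) AND (x OR v OR NOT z) AND (x OR NOT v OR z) AND (x OR NOT v OR NOT z) AND (NOT x OR v OR NOT z) AND (NOT x OR NOT v OR NOT z)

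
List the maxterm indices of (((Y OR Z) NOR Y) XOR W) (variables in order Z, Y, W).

ΠM(1, 2, 4, 6) = (Z OR Y OR NOT W) AND (Z OR NOT Y OR W) AND (NOT Z OR Y OR W) AND (NOT Z OR NOT Y OR W)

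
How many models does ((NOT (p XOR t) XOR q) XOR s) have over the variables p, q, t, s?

Satisfying assignments: (0,0,0,0), (0,0,1,1), (0,1,0,1), (0,1,1,0), (1,0,0,1), (1,0,1,0), (1,1,0,0), (1,1,1,1)
Count: 8 out of 16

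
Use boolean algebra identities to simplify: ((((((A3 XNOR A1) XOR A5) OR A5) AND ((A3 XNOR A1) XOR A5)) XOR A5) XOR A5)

By XOR self-cancellation ((E XOR v) XOR v = E) then absorption (E AND (E OR v) = E):
= ((A3 XNOR A1) XOR A5)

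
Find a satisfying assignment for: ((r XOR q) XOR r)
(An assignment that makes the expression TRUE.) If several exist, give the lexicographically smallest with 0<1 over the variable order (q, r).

q=1, r=0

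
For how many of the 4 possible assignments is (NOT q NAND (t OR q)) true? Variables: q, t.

Satisfying assignments: (0,0), (1,0), (1,1)
Count: 3 out of 4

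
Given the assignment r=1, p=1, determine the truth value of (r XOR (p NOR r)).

Substituting: (1 XOR (1 NOR 1))
= 1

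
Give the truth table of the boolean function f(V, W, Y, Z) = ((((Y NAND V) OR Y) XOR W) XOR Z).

V | W | Y | Z | Output
----------------------
0 | 0 | 0 | 0 | 1
0 | 0 | 0 | 1 | 0
0 | 0 | 1 | 0 | 1
0 | 0 | 1 | 1 | 0
0 | 1 | 0 | 0 | 0
0 | 1 | 0 | 1 | 1
0 | 1 | 1 | 0 | 0
0 | 1 | 1 | 1 | 1
1 | 0 | 0 | 0 | 1
1 | 0 | 0 | 1 | 0
1 | 0 | 1 | 0 | 1
1 | 0 | 1 | 1 | 0
1 | 1 | 0 | 0 | 0
1 | 1 | 0 | 1 | 1
1 | 1 | 1 | 0 | 0
1 | 1 | 1 | 1 | 1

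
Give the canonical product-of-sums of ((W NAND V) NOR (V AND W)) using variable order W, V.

ΠM(0, 1, 2, 3) = (W OR V) AND (W OR NOT V) AND (NOT W OR V) AND (NOT W OR NOT V)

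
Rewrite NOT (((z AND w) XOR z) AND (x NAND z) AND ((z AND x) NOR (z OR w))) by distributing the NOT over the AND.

NOT ((z AND w) XOR z) OR NOT (x NAND z) OR NOT ((z AND x) NOR (z OR w))
De Morgan's: NOT(AND of terms) = OR of negations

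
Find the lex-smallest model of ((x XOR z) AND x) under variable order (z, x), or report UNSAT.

z=0, x=1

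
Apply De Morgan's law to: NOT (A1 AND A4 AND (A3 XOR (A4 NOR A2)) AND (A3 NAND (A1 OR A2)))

NOT A1 OR NOT A4 OR NOT (A3 XOR (A4 NOR A2)) OR NOT (A3 NAND (A1 OR A2))
De Morgan's: NOT(AND of terms) = OR of negations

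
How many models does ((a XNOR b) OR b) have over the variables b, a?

Satisfying assignments: (0,0), (1,0), (1,1)
Count: 3 out of 4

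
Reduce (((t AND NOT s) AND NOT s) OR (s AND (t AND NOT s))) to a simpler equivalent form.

By distribution ((E AND v) OR (E AND NOT v) = E):
= (t AND NOT s)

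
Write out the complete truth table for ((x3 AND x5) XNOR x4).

x4 | x5 | x3 | Output
---------------------
0 | 0 | 0 | 1
0 | 0 | 1 | 1
0 | 1 | 0 | 1
0 | 1 | 1 | 0
1 | 0 | 0 | 0
1 | 0 | 1 | 0
1 | 1 | 0 | 0
1 | 1 | 1 | 1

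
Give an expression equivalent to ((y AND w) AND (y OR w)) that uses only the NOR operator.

((((y NOR y) NOR (w NOR w)) NOR ((y NOR y) NOR (w NOR w))) NOR (((y NOR w) NOR (y NOR w)) NOR ((y NOR w) NOR (y NOR w))))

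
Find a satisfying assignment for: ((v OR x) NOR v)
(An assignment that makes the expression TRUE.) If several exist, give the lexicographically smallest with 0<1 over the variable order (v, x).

v=0, x=0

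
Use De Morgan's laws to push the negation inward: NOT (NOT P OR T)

P AND NOT T
De Morgan's: NOT(OR of terms) = AND of negations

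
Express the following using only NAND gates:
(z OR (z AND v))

((z NAND z) NAND (((z NAND v) NAND (z NAND v)) NAND ((z NAND v) NAND (z NAND v))))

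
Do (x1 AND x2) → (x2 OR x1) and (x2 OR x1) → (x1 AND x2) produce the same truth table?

No, Converse is not equivalent to original (counterexample: x1=0, x2=1)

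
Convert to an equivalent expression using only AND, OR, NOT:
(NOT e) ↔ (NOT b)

((NOT e) AND (NOT b)) OR (e AND b)
(Biconditional = both true or both false)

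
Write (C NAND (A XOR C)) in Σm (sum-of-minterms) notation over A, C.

Σm(0, 2, 3) = (NOT A AND NOT C) OR (A AND NOT C) OR (A AND C)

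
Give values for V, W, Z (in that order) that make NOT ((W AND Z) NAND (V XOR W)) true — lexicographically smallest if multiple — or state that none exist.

V=0, W=1, Z=1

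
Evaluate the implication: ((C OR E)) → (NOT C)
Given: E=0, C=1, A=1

Antecedent ((C OR E)) = 1; consequent (NOT C) = 0.
1 → 0 = 0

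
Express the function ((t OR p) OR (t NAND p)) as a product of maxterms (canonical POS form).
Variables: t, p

ΠM() = TRUE (no maxterms)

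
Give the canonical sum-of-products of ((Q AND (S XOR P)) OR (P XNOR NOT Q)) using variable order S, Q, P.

Σm(1, 2, 3, 5, 6) = (NOT S AND NOT Q AND P) OR (NOT S AND Q AND NOT P) OR (NOT S AND Q AND P) OR (S AND NOT Q AND P) OR (S AND Q AND NOT P)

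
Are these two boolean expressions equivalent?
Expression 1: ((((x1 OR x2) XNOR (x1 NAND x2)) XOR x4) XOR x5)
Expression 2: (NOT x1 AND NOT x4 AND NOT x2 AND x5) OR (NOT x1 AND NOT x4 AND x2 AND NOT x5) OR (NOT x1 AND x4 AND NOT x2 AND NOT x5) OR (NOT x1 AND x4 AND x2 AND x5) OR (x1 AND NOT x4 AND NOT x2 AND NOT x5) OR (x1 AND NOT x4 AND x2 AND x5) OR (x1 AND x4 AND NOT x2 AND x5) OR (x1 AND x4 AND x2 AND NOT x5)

Yes, they are equivalent — the two output columns agree on all 16 assignments:
x1 | x4 | x2 | x5 | Expression 1 | Expression 2
-----------------------------------------------
0 | 0 | 0 | 0 | 0 | 0
0 | 0 | 0 | 1 | 1 | 1
0 | 0 | 1 | 0 | 1 | 1
0 | 0 | 1 | 1 | 0 | 0
0 | 1 | 0 | 0 | 1 | 1
0 | 1 | 0 | 1 | 0 | 0
0 | 1 | 1 | 0 | 0 | 0
0 | 1 | 1 | 1 | 1 | 1
1 | 0 | 0 | 0 | 1 | 1
1 | 0 | 0 | 1 | 0 | 0
1 | 0 | 1 | 0 | 0 | 0
1 | 0 | 1 | 1 | 1 | 1
1 | 1 | 0 | 0 | 0 | 0
1 | 1 | 0 | 1 | 1 | 1
1 | 1 | 1 | 0 | 1 | 1
1 | 1 | 1 | 1 | 0 | 0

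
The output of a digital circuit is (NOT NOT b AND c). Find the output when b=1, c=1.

Substituting: (NOT NOT 1 AND 1)
= 1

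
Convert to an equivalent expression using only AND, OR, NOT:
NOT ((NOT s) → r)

(NOT s) AND NOT r
(Negated implication: NOT(A → B) = A AND NOT B)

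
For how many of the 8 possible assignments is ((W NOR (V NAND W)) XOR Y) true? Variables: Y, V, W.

Satisfying assignments: (1,0,0), (1,0,1), (1,1,0), (1,1,1)
Count: 4 out of 8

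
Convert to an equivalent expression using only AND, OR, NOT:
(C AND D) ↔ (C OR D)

((C AND D) AND (C OR D)) OR (NOT (C AND D) AND NOT (C OR D))
(Biconditional = both true or both false)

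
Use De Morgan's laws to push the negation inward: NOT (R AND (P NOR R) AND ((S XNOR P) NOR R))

NOT R OR NOT (P NOR R) OR NOT ((S XNOR P) NOR R)
De Morgan's: NOT(AND of terms) = OR of negations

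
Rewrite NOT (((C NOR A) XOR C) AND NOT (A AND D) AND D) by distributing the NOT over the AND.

NOT ((C NOR A) XOR C) OR (A AND D) OR NOT D
De Morgan's: NOT(AND of terms) = OR of negations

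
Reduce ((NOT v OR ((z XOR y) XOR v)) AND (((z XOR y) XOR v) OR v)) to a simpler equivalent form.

By distribution ((E OR v) AND (E OR NOT v) = E):
= ((z XOR y) XOR v)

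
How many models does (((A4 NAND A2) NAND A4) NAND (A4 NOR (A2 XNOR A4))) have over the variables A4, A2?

Satisfying assignments: (0,0), (1,0), (1,1)
Count: 3 out of 4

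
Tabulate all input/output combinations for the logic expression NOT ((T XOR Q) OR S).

Q | T | S | Output
------------------
0 | 0 | 0 | 1
0 | 0 | 1 | 0
0 | 1 | 0 | 0
0 | 1 | 1 | 0
1 | 0 | 0 | 0
1 | 0 | 1 | 0
1 | 1 | 0 | 1
1 | 1 | 1 | 0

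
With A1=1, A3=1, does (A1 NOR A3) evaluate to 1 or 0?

Substituting: (1 NOR 1)
= 0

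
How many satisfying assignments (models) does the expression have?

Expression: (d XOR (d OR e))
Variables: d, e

Satisfying assignments: (0,1)
Count: 1 out of 4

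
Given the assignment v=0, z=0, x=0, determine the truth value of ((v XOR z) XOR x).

Substituting: ((0 XOR 0) XOR 0)
= 0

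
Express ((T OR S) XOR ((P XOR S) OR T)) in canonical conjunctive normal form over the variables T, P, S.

(T OR P OR S) AND (T OR P OR NOT S) AND (NOT T OR P OR S) AND (NOT T OR P OR NOT S) AND (NOT T OR NOT P OR S) AND (NOT T OR NOT P OR NOT S)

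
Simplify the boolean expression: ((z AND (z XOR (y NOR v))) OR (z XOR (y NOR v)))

By absorption (E OR (E AND v) = E):
= (z XOR (y NOR v))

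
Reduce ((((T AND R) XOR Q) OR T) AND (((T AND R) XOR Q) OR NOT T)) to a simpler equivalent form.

By distribution ((E OR v) AND (E OR NOT v) = E):
= ((T AND R) XOR Q)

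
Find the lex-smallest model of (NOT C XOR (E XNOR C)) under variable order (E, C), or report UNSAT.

E=1, C=0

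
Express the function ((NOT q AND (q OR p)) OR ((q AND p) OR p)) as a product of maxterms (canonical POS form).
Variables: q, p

ΠM(0, 2) = (q OR p) AND (NOT q OR p)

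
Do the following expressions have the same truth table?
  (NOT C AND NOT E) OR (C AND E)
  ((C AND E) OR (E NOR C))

Yes, they are equivalent — the two output columns agree on all 4 assignments:
C | E | Expression 1 | Expression 2
-----------------------------------
0 | 0 | 1 | 1
0 | 1 | 0 | 0
1 | 0 | 0 | 0
1 | 1 | 1 | 1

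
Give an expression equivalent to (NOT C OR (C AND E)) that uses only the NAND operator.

(((C NAND C) NAND (C NAND C)) NAND (((C NAND E) NAND (C NAND E)) NAND ((C NAND E) NAND (C NAND E))))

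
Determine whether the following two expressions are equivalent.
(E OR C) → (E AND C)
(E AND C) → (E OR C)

No, Converse is not equivalent to original (counterexample: E=0, C=1)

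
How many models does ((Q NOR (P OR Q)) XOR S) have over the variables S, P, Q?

Satisfying assignments: (0,0,0), (1,0,1), (1,1,0), (1,1,1)
Count: 4 out of 8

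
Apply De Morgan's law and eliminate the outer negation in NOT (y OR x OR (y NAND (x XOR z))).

NOT y AND NOT x AND NOT (y NAND (x XOR z))
De Morgan's: NOT(OR of terms) = AND of negations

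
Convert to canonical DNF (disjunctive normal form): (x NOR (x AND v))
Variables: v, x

(NOT v AND NOT x) OR (v AND NOT x)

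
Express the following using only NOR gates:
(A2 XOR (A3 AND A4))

((((A2 NOR ((A3 NOR A3) NOR (A4 NOR A4))) NOR (A2 NOR ((A3 NOR A3) NOR (A4 NOR A4)))) NOR ((A2 NOR ((A3 NOR A3) NOR (A4 NOR A4))) NOR (A2 NOR ((A3 NOR A3) NOR (A4 NOR A4))))) NOR ((((A2 NOR A2) NOR (((A3 NOR A3) NOR (A4 NOR A4)) NOR ((A3 NOR A3) NOR (A4 NOR A4)))) NOR ((A2 NOR A2) NOR (((A3 NOR A3) NOR (A4 NOR A4)) NOR ((A3 NOR A3) NOR (A4 NOR A4))))) NOR (((A2 NOR A2) NOR (((A3 NOR A3) NOR (A4 NOR A4)) NOR ((A3 NOR A3) NOR (A4 NOR A4)))) NOR ((A2 NOR A2) NOR (((A3 NOR A3) NOR (A4 NOR A4)) NOR ((A3 NOR A3) NOR (A4 NOR A4)))))))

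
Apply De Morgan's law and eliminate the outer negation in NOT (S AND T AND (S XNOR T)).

NOT S OR NOT T OR NOT (S XNOR T)
De Morgan's: NOT(AND of terms) = OR of negations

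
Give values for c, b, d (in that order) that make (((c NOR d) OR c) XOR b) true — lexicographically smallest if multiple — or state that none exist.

c=0, b=0, d=0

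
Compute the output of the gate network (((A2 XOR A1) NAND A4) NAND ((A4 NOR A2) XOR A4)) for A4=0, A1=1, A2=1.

Substituting: (((1 XOR 1) NAND 0) NAND ((0 NOR 1) XOR 0))
= 1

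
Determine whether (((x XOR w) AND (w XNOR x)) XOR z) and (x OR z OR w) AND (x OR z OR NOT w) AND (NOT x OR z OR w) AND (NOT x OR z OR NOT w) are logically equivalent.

Yes, they are equivalent — the two output columns agree on all 8 assignments:
x | z | w | Expression 1 | Expression 2
---------------------------------------
0 | 0 | 0 | 0 | 0
0 | 0 | 1 | 0 | 0
0 | 1 | 0 | 1 | 1
0 | 1 | 1 | 1 | 1
1 | 0 | 0 | 0 | 0
1 | 0 | 1 | 0 | 0
1 | 1 | 0 | 1 | 1
1 | 1 | 1 | 1 | 1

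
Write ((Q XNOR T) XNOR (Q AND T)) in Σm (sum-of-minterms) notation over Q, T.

Σm(1, 2, 3) = (NOT Q AND T) OR (Q AND NOT T) OR (Q AND T)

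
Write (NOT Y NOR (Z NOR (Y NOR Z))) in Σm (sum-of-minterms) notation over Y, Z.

Σm(3) = (Y AND Z)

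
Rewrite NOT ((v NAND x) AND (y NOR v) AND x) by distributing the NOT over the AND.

NOT (v NAND x) OR NOT (y NOR v) OR NOT x
De Morgan's: NOT(AND of terms) = OR of negations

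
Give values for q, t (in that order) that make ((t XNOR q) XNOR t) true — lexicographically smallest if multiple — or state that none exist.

q=1, t=0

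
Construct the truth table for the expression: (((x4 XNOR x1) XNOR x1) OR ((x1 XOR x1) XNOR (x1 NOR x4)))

x1 | x4 | Output
----------------
0 | 0 | 0
0 | 1 | 1
1 | 0 | 1
1 | 1 | 1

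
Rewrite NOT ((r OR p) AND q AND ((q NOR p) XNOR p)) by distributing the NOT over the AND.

NOT (r OR p) OR NOT q OR NOT ((q NOR p) XNOR p)
De Morgan's: NOT(AND of terms) = OR of negations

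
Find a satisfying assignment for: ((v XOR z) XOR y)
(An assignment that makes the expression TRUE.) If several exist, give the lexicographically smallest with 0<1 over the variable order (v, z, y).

v=0, z=0, y=1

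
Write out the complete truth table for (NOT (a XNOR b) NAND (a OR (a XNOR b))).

a | b | Output
--------------
0 | 0 | 1
0 | 1 | 1
1 | 0 | 0
1 | 1 | 1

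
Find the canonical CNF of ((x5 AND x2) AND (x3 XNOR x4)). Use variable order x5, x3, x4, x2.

(x5 OR x3 OR x4 OR x2) AND (x5 OR x3 OR x4 OR NOT x2) AND (x5 OR x3 OR NOT x4 OR x2) AND (x5 OR x3 OR NOT x4 OR NOT x2) AND (x5 OR NOT x3 OR x4 OR x2) AND (x5 OR NOT x3 OR x4 OR NOT x2) AND (x5 OR NOT x3 OR NOT x4 OR x2) AND (x5 OR NOT x3 OR NOT x4 OR NOT x2) AND (NOT x5 OR x3 OR x4 OR x2) AND (NOT x5 OR x3 OR NOT x4 OR x2) AND (NOT x5 OR x3 OR NOT x4 OR NOT x2) AND (NOT x5 OR NOT x3 OR x4 OR x2) AND (NOT x5 OR NOT x3 OR x4 OR NOT x2) AND (NOT x5 OR NOT x3 OR NOT x4 OR x2)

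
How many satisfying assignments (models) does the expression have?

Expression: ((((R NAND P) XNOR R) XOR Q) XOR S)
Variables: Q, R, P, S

Satisfying assignments: (0,0,0,1), (0,0,1,1), (0,1,0,0), (0,1,1,1), (1,0,0,0), (1,0,1,0), (1,1,0,1), (1,1,1,0)
Count: 8 out of 16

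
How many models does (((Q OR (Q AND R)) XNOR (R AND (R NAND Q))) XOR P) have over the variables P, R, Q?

Satisfying assignments: (0,0,0), (1,0,1), (1,1,0), (1,1,1)
Count: 4 out of 8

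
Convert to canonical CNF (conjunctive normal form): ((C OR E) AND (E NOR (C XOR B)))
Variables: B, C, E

(B OR C OR E) AND (B OR C OR NOT E) AND (B OR NOT C OR E) AND (B OR NOT C OR NOT E) AND (NOT B OR C OR E) AND (NOT B OR C OR NOT E) AND (NOT B OR NOT C OR NOT E)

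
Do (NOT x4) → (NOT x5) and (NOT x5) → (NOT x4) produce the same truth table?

No, Converse is not equivalent to original (counterexample: x5=0, x4=1, x2=0)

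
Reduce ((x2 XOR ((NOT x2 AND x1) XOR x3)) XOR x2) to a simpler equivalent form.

By XOR self-cancellation ((E XOR v) XOR v = E):
= ((NOT x2 AND x1) XOR x3)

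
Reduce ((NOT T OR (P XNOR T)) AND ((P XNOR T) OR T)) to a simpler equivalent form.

By distribution ((E OR v) AND (E OR NOT v) = E):
= (P XNOR T)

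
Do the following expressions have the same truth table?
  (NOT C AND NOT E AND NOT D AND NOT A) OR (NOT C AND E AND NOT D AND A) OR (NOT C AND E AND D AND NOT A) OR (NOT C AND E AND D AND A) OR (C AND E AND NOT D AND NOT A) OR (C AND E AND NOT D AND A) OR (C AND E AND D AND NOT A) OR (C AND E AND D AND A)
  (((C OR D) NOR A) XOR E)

Yes, they are equivalent — the two output columns agree on all 16 assignments:
C | E | D | A | Expression 1 | Expression 2
-------------------------------------------
0 | 0 | 0 | 0 | 1 | 1
0 | 0 | 0 | 1 | 0 | 0
0 | 0 | 1 | 0 | 0 | 0
0 | 0 | 1 | 1 | 0 | 0
0 | 1 | 0 | 0 | 0 | 0
0 | 1 | 0 | 1 | 1 | 1
0 | 1 | 1 | 0 | 1 | 1
0 | 1 | 1 | 1 | 1 | 1
1 | 0 | 0 | 0 | 0 | 0
1 | 0 | 0 | 1 | 0 | 0
1 | 0 | 1 | 0 | 0 | 0
1 | 0 | 1 | 1 | 0 | 0
1 | 1 | 0 | 0 | 1 | 1
1 | 1 | 0 | 1 | 1 | 1
1 | 1 | 1 | 0 | 1 | 1
1 | 1 | 1 | 1 | 1 | 1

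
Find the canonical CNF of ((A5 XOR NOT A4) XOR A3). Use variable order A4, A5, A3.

(A4 OR A5 OR NOT A3) AND (A4 OR NOT A5 OR A3) AND (NOT A4 OR A5 OR A3) AND (NOT A4 OR NOT A5 OR NOT A3)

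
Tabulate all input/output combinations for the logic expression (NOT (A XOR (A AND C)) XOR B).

A | B | C | Output
------------------
0 | 0 | 0 | 1
0 | 0 | 1 | 1
0 | 1 | 0 | 0
0 | 1 | 1 | 0
1 | 0 | 0 | 0
1 | 0 | 1 | 1
1 | 1 | 0 | 1
1 | 1 | 1 | 0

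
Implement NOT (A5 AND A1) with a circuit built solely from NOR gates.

(((A5 NOR A5) NOR (A1 NOR A1)) NOR ((A5 NOR A5) NOR (A1 NOR A1)))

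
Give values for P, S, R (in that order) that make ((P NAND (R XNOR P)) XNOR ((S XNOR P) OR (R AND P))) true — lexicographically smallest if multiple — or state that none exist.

P=0, S=0, R=0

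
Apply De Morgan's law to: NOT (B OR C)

NOT B AND NOT C
De Morgan's: NOT(OR of terms) = AND of negations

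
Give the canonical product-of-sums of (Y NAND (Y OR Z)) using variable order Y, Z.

ΠM(2, 3) = (NOT Y OR Z) AND (NOT Y OR NOT Z)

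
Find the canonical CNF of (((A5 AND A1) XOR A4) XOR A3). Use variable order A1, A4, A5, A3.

(A1 OR A4 OR A5 OR A3) AND (A1 OR A4 OR NOT A5 OR A3) AND (A1 OR NOT A4 OR A5 OR NOT A3) AND (A1 OR NOT A4 OR NOT A5 OR NOT A3) AND (NOT A1 OR A4 OR A5 OR A3) AND (NOT A1 OR A4 OR NOT A5 OR NOT A3) AND (NOT A1 OR NOT A4 OR A5 OR NOT A3) AND (NOT A1 OR NOT A4 OR NOT A5 OR A3)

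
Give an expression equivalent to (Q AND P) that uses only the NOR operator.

((Q NOR Q) NOR (P NOR P))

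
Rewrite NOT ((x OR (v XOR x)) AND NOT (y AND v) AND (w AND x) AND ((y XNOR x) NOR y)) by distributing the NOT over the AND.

NOT (x OR (v XOR x)) OR (y AND v) OR NOT (w AND x) OR NOT ((y XNOR x) NOR y)
De Morgan's: NOT(AND of terms) = OR of negations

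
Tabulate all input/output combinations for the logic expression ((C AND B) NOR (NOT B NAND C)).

C | B | Output
--------------
0 | 0 | 0
0 | 1 | 0
1 | 0 | 1
1 | 1 | 0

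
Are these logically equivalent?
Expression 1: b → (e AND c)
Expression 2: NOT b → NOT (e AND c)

No, Inverse is not equivalent to original (counterexample: e=0, c=0, b=1)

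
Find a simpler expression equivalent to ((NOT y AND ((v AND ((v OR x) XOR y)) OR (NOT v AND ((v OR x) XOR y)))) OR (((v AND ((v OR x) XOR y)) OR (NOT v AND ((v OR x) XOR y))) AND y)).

By distribution ((E AND v) OR (E AND NOT v) = E) then distribution ((E AND v) OR (E AND NOT v) = E):
= ((v OR x) XOR y)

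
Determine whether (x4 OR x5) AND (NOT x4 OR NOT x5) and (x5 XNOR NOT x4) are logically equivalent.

Yes, they are equivalent — the two output columns agree on all 4 assignments:
x4 | x5 | Expression 1 | Expression 2
-------------------------------------
0 | 0 | 0 | 0
0 | 1 | 1 | 1
1 | 0 | 1 | 1
1 | 1 | 0 | 0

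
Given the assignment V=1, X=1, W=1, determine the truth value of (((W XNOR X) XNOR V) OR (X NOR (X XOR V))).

Substituting: (((1 XNOR 1) XNOR 1) OR (1 NOR (1 XOR 1)))
= 1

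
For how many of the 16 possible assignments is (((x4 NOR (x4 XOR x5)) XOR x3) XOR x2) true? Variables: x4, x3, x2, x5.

Satisfying assignments: (0,0,0,0), (0,0,1,1), (0,1,0,1), (0,1,1,0), (1,0,1,0), (1,0,1,1), (1,1,0,0), (1,1,0,1)
Count: 8 out of 16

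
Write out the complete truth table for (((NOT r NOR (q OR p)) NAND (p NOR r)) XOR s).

r | p | s | q | Output
----------------------
0 | 0 | 0 | 0 | 1
0 | 0 | 0 | 1 | 1
0 | 0 | 1 | 0 | 0
0 | 0 | 1 | 1 | 0
0 | 1 | 0 | 0 | 1
0 | 1 | 0 | 1 | 1
0 | 1 | 1 | 0 | 0
0 | 1 | 1 | 1 | 0
1 | 0 | 0 | 0 | 1
1 | 0 | 0 | 1 | 1
1 | 0 | 1 | 0 | 0
1 | 0 | 1 | 1 | 0
1 | 1 | 0 | 0 | 1
1 | 1 | 0 | 1 | 1
1 | 1 | 1 | 0 | 0
1 | 1 | 1 | 1 | 0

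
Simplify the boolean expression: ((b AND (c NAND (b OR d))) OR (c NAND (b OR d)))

By absorption (E OR (E AND v) = E):
= (c NAND (b OR d))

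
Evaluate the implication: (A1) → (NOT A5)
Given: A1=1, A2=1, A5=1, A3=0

Antecedent (A1) = 1; consequent (NOT A5) = 0.
1 → 0 = 0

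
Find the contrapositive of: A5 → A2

Contrapositive: NOT A2 → NOT A5
Note: A statement and its contrapositive are logically equivalent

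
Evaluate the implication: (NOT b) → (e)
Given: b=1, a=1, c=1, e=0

Antecedent (NOT b) = 0; consequent (e) = 0.
0 → 0 = 1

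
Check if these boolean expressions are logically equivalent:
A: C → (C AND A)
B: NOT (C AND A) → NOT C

Yes, Contrapositive is always equivalent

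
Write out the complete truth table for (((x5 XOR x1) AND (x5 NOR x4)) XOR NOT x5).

x4 | x5 | x1 | Output
---------------------
0 | 0 | 0 | 1
0 | 0 | 1 | 0
0 | 1 | 0 | 0
0 | 1 | 1 | 0
1 | 0 | 0 | 1
1 | 0 | 1 | 1
1 | 1 | 0 | 0
1 | 1 | 1 | 0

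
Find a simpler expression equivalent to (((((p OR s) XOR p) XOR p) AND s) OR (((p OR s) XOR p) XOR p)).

By absorption (E OR (E AND v) = E) then XOR self-cancellation ((E XOR v) XOR v = E):
= (p OR s)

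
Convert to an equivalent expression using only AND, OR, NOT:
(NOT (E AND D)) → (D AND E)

(E AND D) OR (D AND E)
(Implication elimination: A → B = NOT A OR B)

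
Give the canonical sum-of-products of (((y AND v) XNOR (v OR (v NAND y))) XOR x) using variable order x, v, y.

Σm(3, 4, 5, 6) = (NOT x AND v AND y) OR (x AND NOT v AND NOT y) OR (x AND NOT v AND y) OR (x AND v AND NOT y)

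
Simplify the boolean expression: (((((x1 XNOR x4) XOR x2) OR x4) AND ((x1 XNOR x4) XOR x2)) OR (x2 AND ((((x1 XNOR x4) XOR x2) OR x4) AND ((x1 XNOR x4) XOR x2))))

By absorption (E OR (E AND v) = E) then absorption (E AND (E OR v) = E):
= ((x1 XNOR x4) XOR x2)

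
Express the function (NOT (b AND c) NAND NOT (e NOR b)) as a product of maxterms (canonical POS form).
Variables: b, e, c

ΠM(2, 3, 4, 6) = (b OR NOT e OR c) AND (b OR NOT e OR NOT c) AND (NOT b OR e OR c) AND (NOT b OR NOT e OR c)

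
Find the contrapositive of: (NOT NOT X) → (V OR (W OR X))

Contrapositive: NOT (V OR (W OR X)) → NOT X
Note: A statement and its contrapositive are logically equivalent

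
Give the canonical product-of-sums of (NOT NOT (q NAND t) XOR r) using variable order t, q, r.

ΠM(1, 3, 5, 6) = (t OR q OR NOT r) AND (t OR NOT q OR NOT r) AND (NOT t OR q OR NOT r) AND (NOT t OR NOT q OR r)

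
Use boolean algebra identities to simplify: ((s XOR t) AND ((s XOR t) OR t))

By absorption (E AND (E OR v) = E):
= (s XOR t)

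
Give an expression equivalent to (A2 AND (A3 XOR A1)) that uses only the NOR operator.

((A2 NOR A2) NOR (((((A3 NOR A1) NOR (A3 NOR A1)) NOR ((A3 NOR A1) NOR (A3 NOR A1))) NOR ((((A3 NOR A3) NOR (A1 NOR A1)) NOR ((A3 NOR A3) NOR (A1 NOR A1))) NOR (((A3 NOR A3) NOR (A1 NOR A1)) NOR ((A3 NOR A3) NOR (A1 NOR A1))))) NOR ((((A3 NOR A1) NOR (A3 NOR A1)) NOR ((A3 NOR A1) NOR (A3 NOR A1))) NOR ((((A3 NOR A3) NOR (A1 NOR A1)) NOR ((A3 NOR A3) NOR (A1 NOR A1))) NOR (((A3 NOR A3) NOR (A1 NOR A1)) NOR ((A3 NOR A3) NOR (A1 NOR A1)))))))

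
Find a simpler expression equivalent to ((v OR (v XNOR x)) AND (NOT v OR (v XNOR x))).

By distribution ((E OR v) AND (E OR NOT v) = E):
= (v XNOR x)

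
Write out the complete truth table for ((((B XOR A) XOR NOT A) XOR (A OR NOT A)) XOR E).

E | A | B | Output
------------------
0 | 0 | 0 | 0
0 | 0 | 1 | 1
0 | 1 | 0 | 0
0 | 1 | 1 | 1
1 | 0 | 0 | 1
1 | 0 | 1 | 0
1 | 1 | 0 | 1
1 | 1 | 1 | 0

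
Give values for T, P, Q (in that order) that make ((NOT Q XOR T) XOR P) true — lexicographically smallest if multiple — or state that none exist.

T=0, P=0, Q=0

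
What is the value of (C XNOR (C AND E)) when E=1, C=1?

Substituting: (1 XNOR (1 AND 1))
= 1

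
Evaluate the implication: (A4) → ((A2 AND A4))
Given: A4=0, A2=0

Antecedent (A4) = 0; consequent ((A2 AND A4)) = 0.
0 → 0 = 1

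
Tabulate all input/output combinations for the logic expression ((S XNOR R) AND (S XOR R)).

S | R | Output
--------------
0 | 0 | 0
0 | 1 | 0
1 | 0 | 0
1 | 1 | 0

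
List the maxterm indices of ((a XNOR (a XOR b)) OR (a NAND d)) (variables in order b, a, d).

ΠM(7) = (NOT b OR NOT a OR NOT d)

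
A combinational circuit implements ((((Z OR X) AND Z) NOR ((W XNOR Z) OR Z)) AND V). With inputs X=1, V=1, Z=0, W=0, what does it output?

Substituting: ((((0 OR 1) AND 0) NOR ((0 XNOR 0) OR 0)) AND 1)
= 0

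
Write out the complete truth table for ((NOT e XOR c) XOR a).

c | a | e | Output
------------------
0 | 0 | 0 | 1
0 | 0 | 1 | 0
0 | 1 | 0 | 0
0 | 1 | 1 | 1
1 | 0 | 0 | 0
1 | 0 | 1 | 1
1 | 1 | 0 | 1
1 | 1 | 1 | 0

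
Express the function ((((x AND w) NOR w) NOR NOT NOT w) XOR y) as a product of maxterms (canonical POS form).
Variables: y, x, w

ΠM(0, 1, 2, 3) = (y OR x OR w) AND (y OR x OR NOT w) AND (y OR NOT x OR w) AND (y OR NOT x OR NOT w)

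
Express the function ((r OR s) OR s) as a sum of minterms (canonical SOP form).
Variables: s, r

Σm(1, 2, 3) = (NOT s AND r) OR (s AND NOT r) OR (s AND r)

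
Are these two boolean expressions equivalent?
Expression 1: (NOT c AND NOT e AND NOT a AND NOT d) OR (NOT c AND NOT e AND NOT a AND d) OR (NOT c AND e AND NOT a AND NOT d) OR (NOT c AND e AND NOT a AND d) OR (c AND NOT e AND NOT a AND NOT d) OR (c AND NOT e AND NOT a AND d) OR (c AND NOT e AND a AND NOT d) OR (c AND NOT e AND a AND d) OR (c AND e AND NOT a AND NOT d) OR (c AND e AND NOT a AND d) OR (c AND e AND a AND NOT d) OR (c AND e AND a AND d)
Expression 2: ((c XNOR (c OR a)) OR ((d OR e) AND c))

Yes, they are equivalent — the two output columns agree on all 16 assignments:
c | e | a | d | Expression 1 | Expression 2
-------------------------------------------
0 | 0 | 0 | 0 | 1 | 1
0 | 0 | 0 | 1 | 1 | 1
0 | 0 | 1 | 0 | 0 | 0
0 | 0 | 1 | 1 | 0 | 0
0 | 1 | 0 | 0 | 1 | 1
0 | 1 | 0 | 1 | 1 | 1
0 | 1 | 1 | 0 | 0 | 0
0 | 1 | 1 | 1 | 0 | 0
1 | 0 | 0 | 0 | 1 | 1
1 | 0 | 0 | 1 | 1 | 1
1 | 0 | 1 | 0 | 1 | 1
1 | 0 | 1 | 1 | 1 | 1
1 | 1 | 0 | 0 | 1 | 1
1 | 1 | 0 | 1 | 1 | 1
1 | 1 | 1 | 0 | 1 | 1
1 | 1 | 1 | 1 | 1 | 1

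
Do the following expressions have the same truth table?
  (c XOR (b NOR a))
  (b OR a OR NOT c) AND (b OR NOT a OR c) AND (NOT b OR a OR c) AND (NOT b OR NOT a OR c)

Yes, they are equivalent — the two output columns agree on all 8 assignments:
b | a | c | Expression 1 | Expression 2
---------------------------------------
0 | 0 | 0 | 1 | 1
0 | 0 | 1 | 0 | 0
0 | 1 | 0 | 0 | 0
0 | 1 | 1 | 1 | 1
1 | 0 | 0 | 0 | 0
1 | 0 | 1 | 1 | 1
1 | 1 | 0 | 0 | 0
1 | 1 | 1 | 1 | 1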